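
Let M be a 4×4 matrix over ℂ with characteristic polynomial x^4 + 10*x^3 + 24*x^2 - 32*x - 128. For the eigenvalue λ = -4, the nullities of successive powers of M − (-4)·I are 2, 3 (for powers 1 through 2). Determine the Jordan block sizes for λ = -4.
Block sizes for λ = -4: [2, 1]

From the dimensions of kernels of powers, the number of Jordan blocks of size at least j is d_j − d_{j−1} where d_j = dim ker(N^j) (with d_0 = 0). Computing the differences gives [2, 1].
The number of blocks of size exactly k is (#blocks of size ≥ k) − (#blocks of size ≥ k + 1), so the partition is: 1 block(s) of size 1, 1 block(s) of size 2.
In nonincreasing order the block sizes are [2, 1].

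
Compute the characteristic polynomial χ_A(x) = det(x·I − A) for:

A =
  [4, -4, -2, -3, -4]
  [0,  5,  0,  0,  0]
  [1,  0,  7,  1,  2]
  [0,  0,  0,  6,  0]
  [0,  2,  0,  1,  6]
x^5 - 28*x^4 + 313*x^3 - 1746*x^2 + 4860*x - 5400

Expanding det(x·I − A) (e.g. by cofactor expansion or by noting that A is similar to its Jordan form J, which has the same characteristic polynomial as A) gives
  χ_A(x) = x^5 - 28*x^4 + 313*x^3 - 1746*x^2 + 4860*x - 5400
which factors as (x - 6)^3*(x - 5)^2. The eigenvalues (with algebraic multiplicities) are λ = 5 with multiplicity 2, λ = 6 with multiplicity 3.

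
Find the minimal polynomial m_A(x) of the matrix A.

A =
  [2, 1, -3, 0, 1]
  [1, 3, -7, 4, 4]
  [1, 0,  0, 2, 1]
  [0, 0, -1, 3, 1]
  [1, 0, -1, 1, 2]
x^3 - 6*x^2 + 12*x - 8

The characteristic polynomial is χ_A(x) = (x - 2)^5, so the eigenvalues are known. The minimal polynomial is
  m_A(x) = Π_λ (x − λ)^{k_λ}
where k_λ is the size of the *largest* Jordan block for λ (equivalently, the smallest k with (A − λI)^k v = 0 for every generalised eigenvector v of λ).

  λ = 2: largest Jordan block has size 3, contributing (x − 2)^3

So m_A(x) = (x - 2)^3 = x^3 - 6*x^2 + 12*x - 8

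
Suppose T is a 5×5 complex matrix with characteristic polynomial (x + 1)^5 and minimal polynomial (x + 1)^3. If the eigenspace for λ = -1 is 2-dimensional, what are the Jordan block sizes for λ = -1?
Block sizes for λ = -1: [3, 2]

Step 1 — from the characteristic polynomial, algebraic multiplicity of λ = -1 is 5. From dim ker(T − (-1)·I) = 2, there are exactly 2 Jordan blocks for λ = -1.
Step 2 — from the minimal polynomial, the factor (x + 1)^3 tells us the largest block for λ = -1 has size 3.
Step 3 — with total size 5, 2 blocks, and largest block 3, the block sizes (in nonincreasing order) are [3, 2].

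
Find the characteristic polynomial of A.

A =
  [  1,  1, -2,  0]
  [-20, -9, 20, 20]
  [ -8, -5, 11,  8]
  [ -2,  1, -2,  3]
x^4 - 6*x^3 + 12*x^2 - 10*x + 3

Expanding det(x·I − A) (e.g. by cofactor expansion or by noting that A is similar to its Jordan form J, which has the same characteristic polynomial as A) gives
  χ_A(x) = x^4 - 6*x^3 + 12*x^2 - 10*x + 3
which factors as (x - 3)*(x - 1)^3. The eigenvalues (with algebraic multiplicities) are λ = 1 with multiplicity 3, λ = 3 with multiplicity 1.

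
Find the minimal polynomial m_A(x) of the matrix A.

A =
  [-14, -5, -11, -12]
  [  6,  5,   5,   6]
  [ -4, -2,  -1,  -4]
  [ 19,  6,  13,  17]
x^4 - 7*x^3 + 9*x^2 + 27*x - 54

The characteristic polynomial is χ_A(x) = (x - 3)^3*(x + 2), so the eigenvalues are known. The minimal polynomial is
  m_A(x) = Π_λ (x − λ)^{k_λ}
where k_λ is the size of the *largest* Jordan block for λ (equivalently, the smallest k with (A − λI)^k v = 0 for every generalised eigenvector v of λ).

  λ = -2: largest Jordan block has size 1, contributing (x + 2)
  λ = 3: largest Jordan block has size 3, contributing (x − 3)^3

So m_A(x) = (x - 3)^3*(x + 2) = x^4 - 7*x^3 + 9*x^2 + 27*x - 54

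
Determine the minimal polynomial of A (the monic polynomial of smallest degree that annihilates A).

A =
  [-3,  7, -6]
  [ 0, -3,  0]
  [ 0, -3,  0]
x^3 + 6*x^2 + 9*x

The characteristic polynomial is χ_A(x) = x*(x + 3)^2, so the eigenvalues are known. The minimal polynomial is
  m_A(x) = Π_λ (x − λ)^{k_λ}
where k_λ is the size of the *largest* Jordan block for λ (equivalently, the smallest k with (A − λI)^k v = 0 for every generalised eigenvector v of λ).

  λ = -3: largest Jordan block has size 2, contributing (x + 3)^2
  λ = 0: largest Jordan block has size 1, contributing (x − 0)

So m_A(x) = x*(x + 3)^2 = x^3 + 6*x^2 + 9*x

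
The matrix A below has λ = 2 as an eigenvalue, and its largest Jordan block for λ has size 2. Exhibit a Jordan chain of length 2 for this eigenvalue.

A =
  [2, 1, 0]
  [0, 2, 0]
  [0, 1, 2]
A Jordan chain for λ = 2 of length 2:
v_1 = (1, 0, 1)ᵀ
v_2 = (0, 1, 0)ᵀ

Let N = A − (2)·I. We want v_2 with N^2 v_2 = 0 but N^1 v_2 ≠ 0; then v_{j-1} := N · v_j for j = 2, …, 2.

Pick v_2 = (0, 1, 0)ᵀ.
Then v_1 = N · v_2 = (1, 0, 1)ᵀ.

Sanity check: (A − (2)·I) v_1 = (0, 0, 0)ᵀ = 0. ✓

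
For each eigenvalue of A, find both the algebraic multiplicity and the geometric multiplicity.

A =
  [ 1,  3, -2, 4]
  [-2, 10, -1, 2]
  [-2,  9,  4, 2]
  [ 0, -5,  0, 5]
λ = 5: alg = 4, geom = 2

Step 1 — factor the characteristic polynomial to read off the algebraic multiplicities:
  χ_A(x) = (x - 5)^4

Step 2 — compute geometric multiplicities via the rank-nullity identity g(λ) = n − rank(A − λI):
  rank(A − (5)·I) = 2, so dim ker(A − (5)·I) = n − 2 = 2

Summary:
  λ = 5: algebraic multiplicity = 4, geometric multiplicity = 2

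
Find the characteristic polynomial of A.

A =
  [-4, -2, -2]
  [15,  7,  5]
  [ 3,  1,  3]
x^3 - 6*x^2 + 12*x - 8

Expanding det(x·I − A) (e.g. by cofactor expansion or by noting that A is similar to its Jordan form J, which has the same characteristic polynomial as A) gives
  χ_A(x) = x^3 - 6*x^2 + 12*x - 8
which factors as (x - 2)^3. The eigenvalues (with algebraic multiplicities) are λ = 2 with multiplicity 3.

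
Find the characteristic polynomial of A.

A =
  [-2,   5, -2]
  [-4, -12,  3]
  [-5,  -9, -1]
x^3 + 15*x^2 + 75*x + 125

Expanding det(x·I − A) (e.g. by cofactor expansion or by noting that A is similar to its Jordan form J, which has the same characteristic polynomial as A) gives
  χ_A(x) = x^3 + 15*x^2 + 75*x + 125
which factors as (x + 5)^3. The eigenvalues (with algebraic multiplicities) are λ = -5 with multiplicity 3.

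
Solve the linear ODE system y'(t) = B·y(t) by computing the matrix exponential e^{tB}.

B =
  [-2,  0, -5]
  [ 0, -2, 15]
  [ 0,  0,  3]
e^{tB} =
  [exp(-2*t), 0, -exp(3*t) + exp(-2*t)]
  [0, exp(-2*t), 3*exp(3*t) - 3*exp(-2*t)]
  [0, 0, exp(3*t)]

Strategy: write B = P · J · P⁻¹ where J is a Jordan canonical form, so e^{tB} = P · e^{tJ} · P⁻¹, and e^{tJ} can be computed block-by-block.

B has Jordan form
J =
  [-2,  0, 0]
  [ 0, -2, 0]
  [ 0,  0, 3]
(up to reordering of blocks).

Per-block formulas:
  For a 1×1 block at λ = 3: exp(t · [3]) = [e^(3t)].
  For a 1×1 block at λ = -2: exp(t · [-2]) = [e^(-2t)].

After assembling e^{tJ} and conjugating by P, we get:

e^{tB} =
  [exp(-2*t), 0, -exp(3*t) + exp(-2*t)]
  [0, exp(-2*t), 3*exp(3*t) - 3*exp(-2*t)]
  [0, 0, exp(3*t)]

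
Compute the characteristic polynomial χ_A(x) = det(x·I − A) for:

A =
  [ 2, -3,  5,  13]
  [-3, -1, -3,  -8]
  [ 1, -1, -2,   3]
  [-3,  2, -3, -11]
x^4 + 12*x^3 + 54*x^2 + 108*x + 81

Expanding det(x·I − A) (e.g. by cofactor expansion or by noting that A is similar to its Jordan form J, which has the same characteristic polynomial as A) gives
  χ_A(x) = x^4 + 12*x^3 + 54*x^2 + 108*x + 81
which factors as (x + 3)^4. The eigenvalues (with algebraic multiplicities) are λ = -3 with multiplicity 4.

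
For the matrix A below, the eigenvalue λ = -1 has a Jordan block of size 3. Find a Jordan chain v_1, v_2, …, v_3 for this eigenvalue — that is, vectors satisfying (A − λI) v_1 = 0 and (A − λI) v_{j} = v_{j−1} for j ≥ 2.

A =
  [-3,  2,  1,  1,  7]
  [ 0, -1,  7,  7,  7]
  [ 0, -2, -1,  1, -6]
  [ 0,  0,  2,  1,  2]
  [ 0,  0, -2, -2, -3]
A Jordan chain for λ = -1 of length 3:
v_1 = (-2, -14, 0, -4, 4)ᵀ
v_2 = (0, 0, -2, 0, 0)ᵀ
v_3 = (1, 1, 0, 0, 0)ᵀ

Let N = A − (-1)·I. We want v_3 with N^3 v_3 = 0 but N^2 v_3 ≠ 0; then v_{j-1} := N · v_j for j = 3, …, 2.

Pick v_3 = (1, 1, 0, 0, 0)ᵀ.
Then v_2 = N · v_3 = (0, 0, -2, 0, 0)ᵀ.
Then v_1 = N · v_2 = (-2, -14, 0, -4, 4)ᵀ.

Sanity check: (A − (-1)·I) v_1 = (0, 0, 0, 0, 0)ᵀ = 0. ✓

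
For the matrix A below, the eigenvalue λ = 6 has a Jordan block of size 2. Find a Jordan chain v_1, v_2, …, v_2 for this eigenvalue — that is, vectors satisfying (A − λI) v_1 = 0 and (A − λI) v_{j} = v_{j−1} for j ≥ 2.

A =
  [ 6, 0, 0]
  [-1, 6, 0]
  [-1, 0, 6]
A Jordan chain for λ = 6 of length 2:
v_1 = (0, -1, -1)ᵀ
v_2 = (1, 0, 0)ᵀ

Let N = A − (6)·I. We want v_2 with N^2 v_2 = 0 but N^1 v_2 ≠ 0; then v_{j-1} := N · v_j for j = 2, …, 2.

Pick v_2 = (1, 0, 0)ᵀ.
Then v_1 = N · v_2 = (0, -1, -1)ᵀ.

Sanity check: (A − (6)·I) v_1 = (0, 0, 0)ᵀ = 0. ✓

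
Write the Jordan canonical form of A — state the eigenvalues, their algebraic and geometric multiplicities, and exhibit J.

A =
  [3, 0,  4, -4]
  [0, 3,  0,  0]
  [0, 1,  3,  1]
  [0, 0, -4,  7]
J_1(3) ⊕ J_1(3) ⊕ J_2(5)

The characteristic polynomial is
  det(x·I − A) = x^4 - 16*x^3 + 94*x^2 - 240*x + 225 = (x - 5)^2*(x - 3)^2

Eigenvalues and multiplicities (the geometric multiplicity of λ is n − rank(A − λI), which equals the number of Jordan blocks for λ):
  λ = 3: algebraic multiplicity = 2, geometric multiplicity = 2
  λ = 5: algebraic multiplicity = 2, geometric multiplicity = 1

Determining the block sizes for each eigenvalue:
  λ = 3: gm = am = 2, so every block has size 1 → block sizes [1, 1]
  λ = 5: one block (gm = 1), so the single block has size am = 2 → block sizes [2]

Assembling the blocks gives a Jordan form
J =
  [3, 0, 0, 0]
  [0, 3, 0, 0]
  [0, 0, 5, 1]
  [0, 0, 0, 5]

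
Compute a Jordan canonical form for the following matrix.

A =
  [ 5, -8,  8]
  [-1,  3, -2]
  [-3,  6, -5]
J_2(1) ⊕ J_1(1)

The characteristic polynomial is
  det(x·I − A) = x^3 - 3*x^2 + 3*x - 1 = (x - 1)^3

Eigenvalues and multiplicities (the geometric multiplicity of λ is n − rank(A − λI), which equals the number of Jordan blocks for λ):
  λ = 1: algebraic multiplicity = 3, geometric multiplicity = 2

Determining the block sizes for each eigenvalue:
  λ = 1: 2 blocks summing to 3 forces exactly one block of size 2 and the rest size 1 → block sizes [2, 1]

Assembling the blocks gives a Jordan form
J =
  [1, 1, 0]
  [0, 1, 0]
  [0, 0, 1]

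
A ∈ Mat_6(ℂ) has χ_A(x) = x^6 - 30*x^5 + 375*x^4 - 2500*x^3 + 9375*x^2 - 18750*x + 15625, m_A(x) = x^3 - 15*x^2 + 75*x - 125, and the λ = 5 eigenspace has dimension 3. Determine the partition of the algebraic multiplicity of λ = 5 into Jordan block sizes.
Block sizes for λ = 5: [3, 2, 1]

Step 1 — from the characteristic polynomial, algebraic multiplicity of λ = 5 is 6. From dim ker(A − (5)·I) = 3, there are exactly 3 Jordan blocks for λ = 5.
Step 2 — from the minimal polynomial, the factor (x − 5)^3 tells us the largest block for λ = 5 has size 3.
Step 3 — with total size 6, 3 blocks, and largest block 3, the block sizes (in nonincreasing order) are [3, 2, 1].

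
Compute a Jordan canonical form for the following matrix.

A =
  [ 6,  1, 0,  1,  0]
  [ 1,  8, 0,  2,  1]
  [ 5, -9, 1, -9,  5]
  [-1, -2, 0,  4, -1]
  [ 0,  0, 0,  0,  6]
J_1(1) ⊕ J_3(6) ⊕ J_1(6)

The characteristic polynomial is
  det(x·I − A) = x^5 - 25*x^4 + 240*x^3 - 1080*x^2 + 2160*x - 1296 = (x - 6)^4*(x - 1)

Eigenvalues and multiplicities (the geometric multiplicity of λ is n − rank(A − λI), which equals the number of Jordan blocks for λ):
  λ = 1: algebraic multiplicity = 1, geometric multiplicity = 1
  λ = 6: algebraic multiplicity = 4, geometric multiplicity = 2

Determining the block sizes for each eigenvalue:
  λ = 1: one block (gm = 1), so the single block has size am = 1 → block sizes [1]
  λ = 6: with am = 4 and gm = 2, the partition is not yet determined (e.g. several partitions of 4 into 2 parts exist). Let N = A − (6)·I. Computing rank(N^1) = 3, rank(N^2) = 2, rank(N^3) = 1; the number of blocks of size ≥ j is rank(N^{j−1}) − rank(N^j), giving [2, 1, 1]. So we have 1 block(s) of size 3, 1 block(s) of size 1 → block sizes [3, 1]

Assembling the blocks gives a Jordan form
J =
  [1, 0, 0, 0, 0]
  [0, 6, 1, 0, 0]
  [0, 0, 6, 1, 0]
  [0, 0, 0, 6, 0]
  [0, 0, 0, 0, 6]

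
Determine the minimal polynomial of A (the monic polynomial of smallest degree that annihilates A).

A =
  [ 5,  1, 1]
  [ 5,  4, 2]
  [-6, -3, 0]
x^3 - 9*x^2 + 27*x - 27

The characteristic polynomial is χ_A(x) = (x - 3)^3, so the eigenvalues are known. The minimal polynomial is
  m_A(x) = Π_λ (x − λ)^{k_λ}
where k_λ is the size of the *largest* Jordan block for λ (equivalently, the smallest k with (A − λI)^k v = 0 for every generalised eigenvector v of λ).

  λ = 3: largest Jordan block has size 3, contributing (x − 3)^3

So m_A(x) = (x - 3)^3 = x^3 - 9*x^2 + 27*x - 27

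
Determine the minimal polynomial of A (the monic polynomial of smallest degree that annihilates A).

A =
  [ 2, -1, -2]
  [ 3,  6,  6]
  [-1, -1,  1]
x^2 - 6*x + 9

The characteristic polynomial is χ_A(x) = (x - 3)^3, so the eigenvalues are known. The minimal polynomial is
  m_A(x) = Π_λ (x − λ)^{k_λ}
where k_λ is the size of the *largest* Jordan block for λ (equivalently, the smallest k with (A − λI)^k v = 0 for every generalised eigenvector v of λ).

  λ = 3: largest Jordan block has size 2, contributing (x − 3)^2

So m_A(x) = (x - 3)^2 = x^2 - 6*x + 9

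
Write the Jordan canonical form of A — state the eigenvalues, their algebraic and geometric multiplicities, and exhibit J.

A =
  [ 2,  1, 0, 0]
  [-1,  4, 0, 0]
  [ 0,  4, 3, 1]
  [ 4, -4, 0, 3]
J_2(3) ⊕ J_2(3)

The characteristic polynomial is
  det(x·I − A) = x^4 - 12*x^3 + 54*x^2 - 108*x + 81 = (x - 3)^4

Eigenvalues and multiplicities (the geometric multiplicity of λ is n − rank(A − λI), which equals the number of Jordan blocks for λ):
  λ = 3: algebraic multiplicity = 4, geometric multiplicity = 2

Determining the block sizes for each eigenvalue:
  λ = 3: with am = 4 and gm = 2, the partition is not yet determined (e.g. several partitions of 4 into 2 parts exist). Let N = A − (3)·I. Computing rank(N^1) = 2, rank(N^2) = 0; the number of blocks of size ≥ j is rank(N^{j−1}) − rank(N^j), giving [2, 2]. So we have 2 block(s) of size 2 → block sizes [2, 2]

Assembling the blocks gives a Jordan form
J =
  [3, 1, 0, 0]
  [0, 3, 0, 0]
  [0, 0, 3, 1]
  [0, 0, 0, 3]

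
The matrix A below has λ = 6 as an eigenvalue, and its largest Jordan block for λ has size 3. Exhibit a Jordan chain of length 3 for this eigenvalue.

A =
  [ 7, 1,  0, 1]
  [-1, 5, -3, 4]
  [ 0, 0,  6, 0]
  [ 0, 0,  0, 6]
A Jordan chain for λ = 6 of length 3:
v_1 = (-3, 3, 0, 0)ᵀ
v_2 = (0, -3, 0, 0)ᵀ
v_3 = (0, 0, 1, 0)ᵀ

Let N = A − (6)·I. We want v_3 with N^3 v_3 = 0 but N^2 v_3 ≠ 0; then v_{j-1} := N · v_j for j = 3, …, 2.

Pick v_3 = (0, 0, 1, 0)ᵀ.
Then v_2 = N · v_3 = (0, -3, 0, 0)ᵀ.
Then v_1 = N · v_2 = (-3, 3, 0, 0)ᵀ.

Sanity check: (A − (6)·I) v_1 = (0, 0, 0, 0)ᵀ = 0. ✓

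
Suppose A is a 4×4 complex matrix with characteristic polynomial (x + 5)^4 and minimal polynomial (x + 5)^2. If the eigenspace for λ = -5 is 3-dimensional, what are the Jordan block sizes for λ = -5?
Block sizes for λ = -5: [2, 1, 1]

Step 1 — from the characteristic polynomial, algebraic multiplicity of λ = -5 is 4. From dim ker(A − (-5)·I) = 3, there are exactly 3 Jordan blocks for λ = -5.
Step 2 — from the minimal polynomial, the factor (x + 5)^2 tells us the largest block for λ = -5 has size 2.
Step 3 — with total size 4, 3 blocks, and largest block 2, the block sizes (in nonincreasing order) are [2, 1, 1].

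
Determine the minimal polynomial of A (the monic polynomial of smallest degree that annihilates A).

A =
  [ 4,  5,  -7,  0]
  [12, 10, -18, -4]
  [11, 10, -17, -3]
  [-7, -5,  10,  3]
x^3

The characteristic polynomial is χ_A(x) = x^4, so the eigenvalues are known. The minimal polynomial is
  m_A(x) = Π_λ (x − λ)^{k_λ}
where k_λ is the size of the *largest* Jordan block for λ (equivalently, the smallest k with (A − λI)^k v = 0 for every generalised eigenvector v of λ).

  λ = 0: largest Jordan block has size 3, contributing (x − 0)^3

So m_A(x) = x^3 = x^3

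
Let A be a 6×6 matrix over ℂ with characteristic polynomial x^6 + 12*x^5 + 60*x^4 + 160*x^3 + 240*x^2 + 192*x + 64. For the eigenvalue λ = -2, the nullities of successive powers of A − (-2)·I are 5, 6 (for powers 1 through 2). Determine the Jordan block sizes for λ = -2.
Block sizes for λ = -2: [2, 1, 1, 1, 1]

From the dimensions of kernels of powers, the number of Jordan blocks of size at least j is d_j − d_{j−1} where d_j = dim ker(N^j) (with d_0 = 0). Computing the differences gives [5, 1].
The number of blocks of size exactly k is (#blocks of size ≥ k) − (#blocks of size ≥ k + 1), so the partition is: 4 block(s) of size 1, 1 block(s) of size 2.
In nonincreasing order the block sizes are [2, 1, 1, 1, 1].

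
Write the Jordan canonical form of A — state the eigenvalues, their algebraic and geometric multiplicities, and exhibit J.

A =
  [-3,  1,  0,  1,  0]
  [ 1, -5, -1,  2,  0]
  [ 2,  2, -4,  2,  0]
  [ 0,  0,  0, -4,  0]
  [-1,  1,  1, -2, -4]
J_3(-4) ⊕ J_1(-4) ⊕ J_1(-4)

The characteristic polynomial is
  det(x·I − A) = x^5 + 20*x^4 + 160*x^3 + 640*x^2 + 1280*x + 1024 = (x + 4)^5

Eigenvalues and multiplicities (the geometric multiplicity of λ is n − rank(A − λI), which equals the number of Jordan blocks for λ):
  λ = -4: algebraic multiplicity = 5, geometric multiplicity = 3

Determining the block sizes for each eigenvalue:
  λ = -4: with am = 5 and gm = 3, the partition is not yet determined (e.g. several partitions of 5 into 3 parts exist). Let N = A − (-4)·I. Computing rank(N^1) = 2, rank(N^2) = 1, rank(N^3) = 0; the number of blocks of size ≥ j is rank(N^{j−1}) − rank(N^j), giving [3, 1, 1]. So we have 1 block(s) of size 3, 2 block(s) of size 1 → block sizes [3, 1, 1]

Assembling the blocks gives a Jordan form
J =
  [-4,  1,  0,  0,  0]
  [ 0, -4,  1,  0,  0]
  [ 0,  0, -4,  0,  0]
  [ 0,  0,  0, -4,  0]
  [ 0,  0,  0,  0, -4]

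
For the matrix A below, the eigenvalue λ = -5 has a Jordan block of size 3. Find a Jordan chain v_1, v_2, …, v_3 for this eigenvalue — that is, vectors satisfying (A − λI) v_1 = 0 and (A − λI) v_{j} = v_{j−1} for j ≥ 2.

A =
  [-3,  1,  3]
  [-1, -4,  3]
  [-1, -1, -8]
A Jordan chain for λ = -5 of length 3:
v_1 = (0, -6, 2)ᵀ
v_2 = (2, -1, -1)ᵀ
v_3 = (1, 0, 0)ᵀ

Let N = A − (-5)·I. We want v_3 with N^3 v_3 = 0 but N^2 v_3 ≠ 0; then v_{j-1} := N · v_j for j = 3, …, 2.

Pick v_3 = (1, 0, 0)ᵀ.
Then v_2 = N · v_3 = (2, -1, -1)ᵀ.
Then v_1 = N · v_2 = (0, -6, 2)ᵀ.

Sanity check: (A − (-5)·I) v_1 = (0, 0, 0)ᵀ = 0. ✓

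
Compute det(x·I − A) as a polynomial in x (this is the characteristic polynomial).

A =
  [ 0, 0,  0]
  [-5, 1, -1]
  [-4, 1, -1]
x^3

Expanding det(x·I − A) (e.g. by cofactor expansion or by noting that A is similar to its Jordan form J, which has the same characteristic polynomial as A) gives
  χ_A(x) = x^3
which factors as x^3. The eigenvalues (with algebraic multiplicities) are λ = 0 with multiplicity 3.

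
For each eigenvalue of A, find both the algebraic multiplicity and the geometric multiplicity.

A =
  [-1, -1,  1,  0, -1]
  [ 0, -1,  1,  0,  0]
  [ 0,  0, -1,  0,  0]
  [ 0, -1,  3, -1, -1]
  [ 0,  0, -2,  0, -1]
λ = -1: alg = 5, geom = 3

Step 1 — factor the characteristic polynomial to read off the algebraic multiplicities:
  χ_A(x) = (x + 1)^5

Step 2 — compute geometric multiplicities via the rank-nullity identity g(λ) = n − rank(A − λI):
  rank(A − (-1)·I) = 2, so dim ker(A − (-1)·I) = n − 2 = 3

Summary:
  λ = -1: algebraic multiplicity = 5, geometric multiplicity = 3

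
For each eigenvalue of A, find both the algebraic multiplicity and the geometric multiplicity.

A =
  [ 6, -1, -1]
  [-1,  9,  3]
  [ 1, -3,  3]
λ = 6: alg = 3, geom = 1

Step 1 — factor the characteristic polynomial to read off the algebraic multiplicities:
  χ_A(x) = (x - 6)^3

Step 2 — compute geometric multiplicities via the rank-nullity identity g(λ) = n − rank(A − λI):
  rank(A − (6)·I) = 2, so dim ker(A − (6)·I) = n − 2 = 1

Summary:
  λ = 6: algebraic multiplicity = 3, geometric multiplicity = 1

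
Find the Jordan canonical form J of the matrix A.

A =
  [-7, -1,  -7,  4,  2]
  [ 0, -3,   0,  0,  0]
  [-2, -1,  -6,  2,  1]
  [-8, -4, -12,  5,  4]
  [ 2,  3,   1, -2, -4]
J_3(-3) ⊕ J_1(-3) ⊕ J_1(-3)

The characteristic polynomial is
  det(x·I − A) = x^5 + 15*x^4 + 90*x^3 + 270*x^2 + 405*x + 243 = (x + 3)^5

Eigenvalues and multiplicities (the geometric multiplicity of λ is n − rank(A − λI), which equals the number of Jordan blocks for λ):
  λ = -3: algebraic multiplicity = 5, geometric multiplicity = 3

Determining the block sizes for each eigenvalue:
  λ = -3: with am = 5 and gm = 3, the partition is not yet determined (e.g. several partitions of 5 into 3 parts exist). Let N = A − (-3)·I. Computing rank(N^1) = 2, rank(N^2) = 1, rank(N^3) = 0; the number of blocks of size ≥ j is rank(N^{j−1}) − rank(N^j), giving [3, 1, 1]. So we have 1 block(s) of size 3, 2 block(s) of size 1 → block sizes [3, 1, 1]

Assembling the blocks gives a Jordan form
J =
  [-3,  1,  0,  0,  0]
  [ 0, -3,  1,  0,  0]
  [ 0,  0, -3,  0,  0]
  [ 0,  0,  0, -3,  0]
  [ 0,  0,  0,  0, -3]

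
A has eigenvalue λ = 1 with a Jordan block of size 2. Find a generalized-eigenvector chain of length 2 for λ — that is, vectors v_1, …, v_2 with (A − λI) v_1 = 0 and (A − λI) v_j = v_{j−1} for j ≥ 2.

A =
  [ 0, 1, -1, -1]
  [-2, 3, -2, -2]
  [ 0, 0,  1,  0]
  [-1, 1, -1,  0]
A Jordan chain for λ = 1 of length 2:
v_1 = (-1, -2, 0, -1)ᵀ
v_2 = (1, 0, 0, 0)ᵀ

Let N = A − (1)·I. We want v_2 with N^2 v_2 = 0 but N^1 v_2 ≠ 0; then v_{j-1} := N · v_j for j = 2, …, 2.

Pick v_2 = (1, 0, 0, 0)ᵀ.
Then v_1 = N · v_2 = (-1, -2, 0, -1)ᵀ.

Sanity check: (A − (1)·I) v_1 = (0, 0, 0, 0)ᵀ = 0. ✓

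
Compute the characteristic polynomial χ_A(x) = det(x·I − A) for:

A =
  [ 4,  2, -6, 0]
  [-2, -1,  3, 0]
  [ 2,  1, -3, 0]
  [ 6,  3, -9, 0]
x^4

Expanding det(x·I − A) (e.g. by cofactor expansion or by noting that A is similar to its Jordan form J, which has the same characteristic polynomial as A) gives
  χ_A(x) = x^4
which factors as x^4. The eigenvalues (with algebraic multiplicities) are λ = 0 with multiplicity 4.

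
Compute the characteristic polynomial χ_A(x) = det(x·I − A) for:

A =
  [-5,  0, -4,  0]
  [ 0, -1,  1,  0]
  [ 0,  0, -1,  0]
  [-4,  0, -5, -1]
x^4 + 8*x^3 + 18*x^2 + 16*x + 5

Expanding det(x·I − A) (e.g. by cofactor expansion or by noting that A is similar to its Jordan form J, which has the same characteristic polynomial as A) gives
  χ_A(x) = x^4 + 8*x^3 + 18*x^2 + 16*x + 5
which factors as (x + 1)^3*(x + 5). The eigenvalues (with algebraic multiplicities) are λ = -5 with multiplicity 1, λ = -1 with multiplicity 3.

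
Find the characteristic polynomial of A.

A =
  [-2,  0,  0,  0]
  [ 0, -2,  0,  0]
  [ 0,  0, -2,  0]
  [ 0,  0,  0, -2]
x^4 + 8*x^3 + 24*x^2 + 32*x + 16

Expanding det(x·I − A) (e.g. by cofactor expansion or by noting that A is similar to its Jordan form J, which has the same characteristic polynomial as A) gives
  χ_A(x) = x^4 + 8*x^3 + 24*x^2 + 32*x + 16
which factors as (x + 2)^4. The eigenvalues (with algebraic multiplicities) are λ = -2 with multiplicity 4.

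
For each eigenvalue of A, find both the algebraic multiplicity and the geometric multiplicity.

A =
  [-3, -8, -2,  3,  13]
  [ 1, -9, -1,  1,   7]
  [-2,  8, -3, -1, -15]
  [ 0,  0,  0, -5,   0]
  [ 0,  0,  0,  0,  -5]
λ = -5: alg = 5, geom = 3

Step 1 — factor the characteristic polynomial to read off the algebraic multiplicities:
  χ_A(x) = (x + 5)^5

Step 2 — compute geometric multiplicities via the rank-nullity identity g(λ) = n − rank(A − λI):
  rank(A − (-5)·I) = 2, so dim ker(A − (-5)·I) = n − 2 = 3

Summary:
  λ = -5: algebraic multiplicity = 5, geometric multiplicity = 3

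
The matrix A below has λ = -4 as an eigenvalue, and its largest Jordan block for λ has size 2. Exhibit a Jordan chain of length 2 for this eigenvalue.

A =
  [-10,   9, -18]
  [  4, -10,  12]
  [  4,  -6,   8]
A Jordan chain for λ = -4 of length 2:
v_1 = (-6, 4, 4)ᵀ
v_2 = (1, 0, 0)ᵀ

Let N = A − (-4)·I. We want v_2 with N^2 v_2 = 0 but N^1 v_2 ≠ 0; then v_{j-1} := N · v_j for j = 2, …, 2.

Pick v_2 = (1, 0, 0)ᵀ.
Then v_1 = N · v_2 = (-6, 4, 4)ᵀ.

Sanity check: (A − (-4)·I) v_1 = (0, 0, 0)ᵀ = 0. ✓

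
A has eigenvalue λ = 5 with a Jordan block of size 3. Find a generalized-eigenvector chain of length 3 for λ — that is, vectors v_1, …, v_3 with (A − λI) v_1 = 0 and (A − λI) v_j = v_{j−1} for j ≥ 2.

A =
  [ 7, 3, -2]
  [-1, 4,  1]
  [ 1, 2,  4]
A Jordan chain for λ = 5 of length 3:
v_1 = (-1, 0, -1)ᵀ
v_2 = (2, -1, 1)ᵀ
v_3 = (1, 0, 0)ᵀ

Let N = A − (5)·I. We want v_3 with N^3 v_3 = 0 but N^2 v_3 ≠ 0; then v_{j-1} := N · v_j for j = 3, …, 2.

Pick v_3 = (1, 0, 0)ᵀ.
Then v_2 = N · v_3 = (2, -1, 1)ᵀ.
Then v_1 = N · v_2 = (-1, 0, -1)ᵀ.

Sanity check: (A − (5)·I) v_1 = (0, 0, 0)ᵀ = 0. ✓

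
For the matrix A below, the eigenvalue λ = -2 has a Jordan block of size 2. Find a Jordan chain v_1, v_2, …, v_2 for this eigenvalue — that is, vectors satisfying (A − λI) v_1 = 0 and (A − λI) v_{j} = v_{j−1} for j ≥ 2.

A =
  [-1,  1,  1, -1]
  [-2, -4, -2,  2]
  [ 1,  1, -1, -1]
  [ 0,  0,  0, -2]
A Jordan chain for λ = -2 of length 2:
v_1 = (1, -2, 1, 0)ᵀ
v_2 = (1, 0, 0, 0)ᵀ

Let N = A − (-2)·I. We want v_2 with N^2 v_2 = 0 but N^1 v_2 ≠ 0; then v_{j-1} := N · v_j for j = 2, …, 2.

Pick v_2 = (1, 0, 0, 0)ᵀ.
Then v_1 = N · v_2 = (1, -2, 1, 0)ᵀ.

Sanity check: (A − (-2)·I) v_1 = (0, 0, 0, 0)ᵀ = 0. ✓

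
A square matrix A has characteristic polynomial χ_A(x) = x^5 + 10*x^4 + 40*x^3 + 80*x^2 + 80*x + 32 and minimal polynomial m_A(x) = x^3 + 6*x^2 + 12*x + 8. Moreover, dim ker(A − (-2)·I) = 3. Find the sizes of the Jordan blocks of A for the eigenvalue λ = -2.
Block sizes for λ = -2: [3, 1, 1]

Step 1 — from the characteristic polynomial, algebraic multiplicity of λ = -2 is 5. From dim ker(A − (-2)·I) = 3, there are exactly 3 Jordan blocks for λ = -2.
Step 2 — from the minimal polynomial, the factor (x + 2)^3 tells us the largest block for λ = -2 has size 3.
Step 3 — with total size 5, 3 blocks, and largest block 3, the block sizes (in nonincreasing order) are [3, 1, 1].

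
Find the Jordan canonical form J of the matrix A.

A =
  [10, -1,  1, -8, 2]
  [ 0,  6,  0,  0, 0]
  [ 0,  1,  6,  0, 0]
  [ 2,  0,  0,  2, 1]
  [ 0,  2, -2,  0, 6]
J_3(6) ⊕ J_2(6)

The characteristic polynomial is
  det(x·I − A) = x^5 - 30*x^4 + 360*x^3 - 2160*x^2 + 6480*x - 7776 = (x - 6)^5

Eigenvalues and multiplicities (the geometric multiplicity of λ is n − rank(A − λI), which equals the number of Jordan blocks for λ):
  λ = 6: algebraic multiplicity = 5, geometric multiplicity = 2

Determining the block sizes for each eigenvalue:
  λ = 6: with am = 5 and gm = 2, the partition is not yet determined (e.g. several partitions of 5 into 2 parts exist). Let N = A − (6)·I. Computing rank(N^1) = 3, rank(N^2) = 1, rank(N^3) = 0; the number of blocks of size ≥ j is rank(N^{j−1}) − rank(N^j), giving [2, 2, 1]. So we have 1 block(s) of size 3, 1 block(s) of size 2 → block sizes [3, 2]

Assembling the blocks gives a Jordan form
J =
  [6, 1, 0, 0, 0]
  [0, 6, 1, 0, 0]
  [0, 0, 6, 0, 0]
  [0, 0, 0, 6, 1]
  [0, 0, 0, 0, 6]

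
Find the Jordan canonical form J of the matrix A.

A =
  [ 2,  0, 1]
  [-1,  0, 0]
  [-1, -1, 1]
J_3(1)

The characteristic polynomial is
  det(x·I − A) = x^3 - 3*x^2 + 3*x - 1 = (x - 1)^3

Eigenvalues and multiplicities (the geometric multiplicity of λ is n − rank(A − λI), which equals the number of Jordan blocks for λ):
  λ = 1: algebraic multiplicity = 3, geometric multiplicity = 1

Determining the block sizes for each eigenvalue:
  λ = 1: one block (gm = 1), so the single block has size am = 3 → block sizes [3]

Assembling the blocks gives a Jordan form
J =
  [1, 1, 0]
  [0, 1, 1]
  [0, 0, 1]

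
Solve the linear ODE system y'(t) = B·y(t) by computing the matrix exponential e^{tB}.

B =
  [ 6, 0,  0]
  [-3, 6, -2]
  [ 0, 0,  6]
e^{tB} =
  [exp(6*t), 0, 0]
  [-3*t*exp(6*t), exp(6*t), -2*t*exp(6*t)]
  [0, 0, exp(6*t)]

Strategy: write B = P · J · P⁻¹ where J is a Jordan canonical form, so e^{tB} = P · e^{tJ} · P⁻¹, and e^{tJ} can be computed block-by-block.

B has Jordan form
J =
  [6, 1, 0]
  [0, 6, 0]
  [0, 0, 6]
(up to reordering of blocks).

Per-block formulas:
  For a 1×1 block at λ = 6: exp(t · [6]) = [e^(6t)].
  For a 2×2 Jordan block J_2(6): exp(t · J_2(6)) = e^(6t)·(I + t·N), where N is the 2×2 nilpotent shift.

After assembling e^{tJ} and conjugating by P, we get:

e^{tB} =
  [exp(6*t), 0, 0]
  [-3*t*exp(6*t), exp(6*t), -2*t*exp(6*t)]
  [0, 0, exp(6*t)]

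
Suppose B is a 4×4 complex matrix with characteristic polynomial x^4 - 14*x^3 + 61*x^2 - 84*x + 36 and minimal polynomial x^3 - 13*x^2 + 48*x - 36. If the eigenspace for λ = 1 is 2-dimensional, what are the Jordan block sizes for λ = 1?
Block sizes for λ = 1: [1, 1]

Step 1 — from the characteristic polynomial, algebraic multiplicity of λ = 1 is 2. From dim ker(B − (1)·I) = 2, there are exactly 2 Jordan blocks for λ = 1.
Step 2 — from the minimal polynomial, the factor (x − 1) tells us the largest block for λ = 1 has size 1.
Step 3 — with total size 2, 2 blocks, and largest block 1, the block sizes (in nonincreasing order) are [1, 1].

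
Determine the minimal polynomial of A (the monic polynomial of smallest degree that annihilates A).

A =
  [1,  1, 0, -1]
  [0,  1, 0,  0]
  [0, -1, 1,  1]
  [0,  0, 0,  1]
x^2 - 2*x + 1

The characteristic polynomial is χ_A(x) = (x - 1)^4, so the eigenvalues are known. The minimal polynomial is
  m_A(x) = Π_λ (x − λ)^{k_λ}
where k_λ is the size of the *largest* Jordan block for λ (equivalently, the smallest k with (A − λI)^k v = 0 for every generalised eigenvector v of λ).

  λ = 1: largest Jordan block has size 2, contributing (x − 1)^2

So m_A(x) = (x - 1)^2 = x^2 - 2*x + 1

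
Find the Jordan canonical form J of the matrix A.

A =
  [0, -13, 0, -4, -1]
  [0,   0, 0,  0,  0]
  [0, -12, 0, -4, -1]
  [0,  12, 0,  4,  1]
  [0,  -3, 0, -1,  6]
J_2(0) ⊕ J_1(0) ⊕ J_2(5)

The characteristic polynomial is
  det(x·I − A) = x^5 - 10*x^4 + 25*x^3 = x^3*(x - 5)^2

Eigenvalues and multiplicities (the geometric multiplicity of λ is n − rank(A − λI), which equals the number of Jordan blocks for λ):
  λ = 0: algebraic multiplicity = 3, geometric multiplicity = 2
  λ = 5: algebraic multiplicity = 2, geometric multiplicity = 1

Determining the block sizes for each eigenvalue:
  λ = 0: 2 blocks summing to 3 forces exactly one block of size 2 and the rest size 1 → block sizes [2, 1]
  λ = 5: one block (gm = 1), so the single block has size am = 2 → block sizes [2]

Assembling the blocks gives a Jordan form
J =
  [0, 1, 0, 0, 0]
  [0, 0, 0, 0, 0]
  [0, 0, 0, 0, 0]
  [0, 0, 0, 5, 1]
  [0, 0, 0, 0, 5]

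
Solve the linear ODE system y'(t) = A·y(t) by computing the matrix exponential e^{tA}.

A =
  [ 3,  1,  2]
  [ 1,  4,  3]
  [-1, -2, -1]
e^{tA} =
  [t*exp(2*t) + exp(2*t), -t^2*exp(2*t)/2 + t*exp(2*t), -t^2*exp(2*t)/2 + 2*t*exp(2*t)]
  [t*exp(2*t), -t^2*exp(2*t)/2 + 2*t*exp(2*t) + exp(2*t), -t^2*exp(2*t)/2 + 3*t*exp(2*t)]
  [-t*exp(2*t), t^2*exp(2*t)/2 - 2*t*exp(2*t), t^2*exp(2*t)/2 - 3*t*exp(2*t) + exp(2*t)]

Strategy: write A = P · J · P⁻¹ where J is a Jordan canonical form, so e^{tA} = P · e^{tJ} · P⁻¹, and e^{tJ} can be computed block-by-block.

A has Jordan form
J =
  [2, 1, 0]
  [0, 2, 1]
  [0, 0, 2]
(up to reordering of blocks).

Per-block formulas:
  For a 3×3 Jordan block J_3(2): exp(t · J_3(2)) = e^(2t)·(I + t·N + (t^2/2)·N^2), where N is the 3×3 nilpotent shift.

After assembling e^{tJ} and conjugating by P, we get:

e^{tA} =
  [t*exp(2*t) + exp(2*t), -t^2*exp(2*t)/2 + t*exp(2*t), -t^2*exp(2*t)/2 + 2*t*exp(2*t)]
  [t*exp(2*t), -t^2*exp(2*t)/2 + 2*t*exp(2*t) + exp(2*t), -t^2*exp(2*t)/2 + 3*t*exp(2*t)]
  [-t*exp(2*t), t^2*exp(2*t)/2 - 2*t*exp(2*t), t^2*exp(2*t)/2 - 3*t*exp(2*t) + exp(2*t)]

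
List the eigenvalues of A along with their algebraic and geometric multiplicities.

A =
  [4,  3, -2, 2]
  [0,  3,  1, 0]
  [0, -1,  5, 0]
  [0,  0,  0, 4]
λ = 4: alg = 4, geom = 2

Step 1 — factor the characteristic polynomial to read off the algebraic multiplicities:
  χ_A(x) = (x - 4)^4

Step 2 — compute geometric multiplicities via the rank-nullity identity g(λ) = n − rank(A − λI):
  rank(A − (4)·I) = 2, so dim ker(A − (4)·I) = n − 2 = 2

Summary:
  λ = 4: algebraic multiplicity = 4, geometric multiplicity = 2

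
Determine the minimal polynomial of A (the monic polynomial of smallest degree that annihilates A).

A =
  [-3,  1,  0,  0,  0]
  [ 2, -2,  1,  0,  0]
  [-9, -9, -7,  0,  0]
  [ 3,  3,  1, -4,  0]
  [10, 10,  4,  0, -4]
x^3 + 12*x^2 + 48*x + 64

The characteristic polynomial is χ_A(x) = (x + 4)^5, so the eigenvalues are known. The minimal polynomial is
  m_A(x) = Π_λ (x − λ)^{k_λ}
where k_λ is the size of the *largest* Jordan block for λ (equivalently, the smallest k with (A − λI)^k v = 0 for every generalised eigenvector v of λ).

  λ = -4: largest Jordan block has size 3, contributing (x + 4)^3

So m_A(x) = (x + 4)^3 = x^3 + 12*x^2 + 48*x + 64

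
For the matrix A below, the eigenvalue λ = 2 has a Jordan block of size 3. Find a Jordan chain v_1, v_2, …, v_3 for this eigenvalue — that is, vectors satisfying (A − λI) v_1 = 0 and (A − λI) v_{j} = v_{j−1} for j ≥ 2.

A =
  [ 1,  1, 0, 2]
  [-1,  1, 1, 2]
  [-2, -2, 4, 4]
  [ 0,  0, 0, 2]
A Jordan chain for λ = 2 of length 3:
v_1 = (-2, -2, -4, 0)ᵀ
v_2 = (1, -1, -2, 0)ᵀ
v_3 = (0, 1, 0, 0)ᵀ

Let N = A − (2)·I. We want v_3 with N^3 v_3 = 0 but N^2 v_3 ≠ 0; then v_{j-1} := N · v_j for j = 3, …, 2.

Pick v_3 = (0, 1, 0, 0)ᵀ.
Then v_2 = N · v_3 = (1, -1, -2, 0)ᵀ.
Then v_1 = N · v_2 = (-2, -2, -4, 0)ᵀ.

Sanity check: (A − (2)·I) v_1 = (0, 0, 0, 0)ᵀ = 0. ✓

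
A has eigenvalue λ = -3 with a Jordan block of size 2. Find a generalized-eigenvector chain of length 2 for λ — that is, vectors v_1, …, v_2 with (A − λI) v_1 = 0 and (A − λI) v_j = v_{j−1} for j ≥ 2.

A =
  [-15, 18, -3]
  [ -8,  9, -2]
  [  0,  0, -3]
A Jordan chain for λ = -3 of length 2:
v_1 = (-12, -8, 0)ᵀ
v_2 = (1, 0, 0)ᵀ

Let N = A − (-3)·I. We want v_2 with N^2 v_2 = 0 but N^1 v_2 ≠ 0; then v_{j-1} := N · v_j for j = 2, …, 2.

Pick v_2 = (1, 0, 0)ᵀ.
Then v_1 = N · v_2 = (-12, -8, 0)ᵀ.

Sanity check: (A − (-3)·I) v_1 = (0, 0, 0)ᵀ = 0. ✓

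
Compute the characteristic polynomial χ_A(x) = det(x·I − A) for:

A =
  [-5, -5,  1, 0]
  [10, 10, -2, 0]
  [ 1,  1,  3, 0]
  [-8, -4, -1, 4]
x^4 - 12*x^3 + 48*x^2 - 64*x

Expanding det(x·I − A) (e.g. by cofactor expansion or by noting that A is similar to its Jordan form J, which has the same characteristic polynomial as A) gives
  χ_A(x) = x^4 - 12*x^3 + 48*x^2 - 64*x
which factors as x*(x - 4)^3. The eigenvalues (with algebraic multiplicities) are λ = 0 with multiplicity 1, λ = 4 with multiplicity 3.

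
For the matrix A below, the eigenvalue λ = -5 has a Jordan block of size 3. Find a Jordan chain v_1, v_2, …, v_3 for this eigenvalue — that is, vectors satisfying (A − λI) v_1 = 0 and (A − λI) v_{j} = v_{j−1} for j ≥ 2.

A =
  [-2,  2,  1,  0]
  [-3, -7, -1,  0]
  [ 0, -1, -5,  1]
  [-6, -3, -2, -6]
A Jordan chain for λ = -5 of length 3:
v_1 = (3, -3, -3, -3)ᵀ
v_2 = (3, -3, 0, -6)ᵀ
v_3 = (1, 0, 0, 0)ᵀ

Let N = A − (-5)·I. We want v_3 with N^3 v_3 = 0 but N^2 v_3 ≠ 0; then v_{j-1} := N · v_j for j = 3, …, 2.

Pick v_3 = (1, 0, 0, 0)ᵀ.
Then v_2 = N · v_3 = (3, -3, 0, -6)ᵀ.
Then v_1 = N · v_2 = (3, -3, -3, -3)ᵀ.

Sanity check: (A − (-5)·I) v_1 = (0, 0, 0, 0)ᵀ = 0. ✓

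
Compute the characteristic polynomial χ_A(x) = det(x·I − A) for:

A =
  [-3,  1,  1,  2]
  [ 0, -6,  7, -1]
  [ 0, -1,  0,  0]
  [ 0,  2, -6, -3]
x^4 + 12*x^3 + 54*x^2 + 108*x + 81

Expanding det(x·I − A) (e.g. by cofactor expansion or by noting that A is similar to its Jordan form J, which has the same characteristic polynomial as A) gives
  χ_A(x) = x^4 + 12*x^3 + 54*x^2 + 108*x + 81
which factors as (x + 3)^4. The eigenvalues (with algebraic multiplicities) are λ = -3 with multiplicity 4.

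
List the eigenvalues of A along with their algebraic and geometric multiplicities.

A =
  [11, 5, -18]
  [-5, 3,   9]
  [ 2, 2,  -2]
λ = 4: alg = 3, geom = 1

Step 1 — factor the characteristic polynomial to read off the algebraic multiplicities:
  χ_A(x) = (x - 4)^3

Step 2 — compute geometric multiplicities via the rank-nullity identity g(λ) = n − rank(A − λI):
  rank(A − (4)·I) = 2, so dim ker(A − (4)·I) = n − 2 = 1

Summary:
  λ = 4: algebraic multiplicity = 3, geometric multiplicity = 1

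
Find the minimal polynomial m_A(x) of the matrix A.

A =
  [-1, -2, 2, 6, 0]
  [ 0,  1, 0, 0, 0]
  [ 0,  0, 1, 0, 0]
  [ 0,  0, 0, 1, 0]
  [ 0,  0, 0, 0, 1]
x^2 - 1

The characteristic polynomial is χ_A(x) = (x - 1)^4*(x + 1), so the eigenvalues are known. The minimal polynomial is
  m_A(x) = Π_λ (x − λ)^{k_λ}
where k_λ is the size of the *largest* Jordan block for λ (equivalently, the smallest k with (A − λI)^k v = 0 for every generalised eigenvector v of λ).

  λ = -1: largest Jordan block has size 1, contributing (x + 1)
  λ = 1: largest Jordan block has size 1, contributing (x − 1)

So m_A(x) = (x - 1)*(x + 1) = x^2 - 1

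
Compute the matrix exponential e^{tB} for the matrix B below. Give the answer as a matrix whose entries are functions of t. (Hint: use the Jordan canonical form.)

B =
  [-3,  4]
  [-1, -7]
e^{tB} =
  [2*t*exp(-5*t) + exp(-5*t), 4*t*exp(-5*t)]
  [-t*exp(-5*t), -2*t*exp(-5*t) + exp(-5*t)]

Strategy: write B = P · J · P⁻¹ where J is a Jordan canonical form, so e^{tB} = P · e^{tJ} · P⁻¹, and e^{tJ} can be computed block-by-block.

B has Jordan form
J =
  [-5,  1]
  [ 0, -5]
(up to reordering of blocks).

Per-block formulas:
  For a 2×2 Jordan block J_2(-5): exp(t · J_2(-5)) = e^(-5t)·(I + t·N), where N is the 2×2 nilpotent shift.

After assembling e^{tJ} and conjugating by P, we get:

e^{tB} =
  [2*t*exp(-5*t) + exp(-5*t), 4*t*exp(-5*t)]
  [-t*exp(-5*t), -2*t*exp(-5*t) + exp(-5*t)]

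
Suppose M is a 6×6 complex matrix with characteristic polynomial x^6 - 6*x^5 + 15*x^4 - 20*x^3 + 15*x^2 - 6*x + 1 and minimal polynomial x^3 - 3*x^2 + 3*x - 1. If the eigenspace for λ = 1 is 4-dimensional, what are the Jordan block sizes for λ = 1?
Block sizes for λ = 1: [3, 1, 1, 1]

Step 1 — from the characteristic polynomial, algebraic multiplicity of λ = 1 is 6. From dim ker(M − (1)·I) = 4, there are exactly 4 Jordan blocks for λ = 1.
Step 2 — from the minimal polynomial, the factor (x − 1)^3 tells us the largest block for λ = 1 has size 3.
Step 3 — with total size 6, 4 blocks, and largest block 3, the block sizes (in nonincreasing order) are [3, 1, 1, 1].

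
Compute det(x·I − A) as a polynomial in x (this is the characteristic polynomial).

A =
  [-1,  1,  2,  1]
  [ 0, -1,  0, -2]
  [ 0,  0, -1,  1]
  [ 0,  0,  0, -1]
x^4 + 4*x^3 + 6*x^2 + 4*x + 1

Expanding det(x·I − A) (e.g. by cofactor expansion or by noting that A is similar to its Jordan form J, which has the same characteristic polynomial as A) gives
  χ_A(x) = x^4 + 4*x^3 + 6*x^2 + 4*x + 1
which factors as (x + 1)^4. The eigenvalues (with algebraic multiplicities) are λ = -1 with multiplicity 4.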